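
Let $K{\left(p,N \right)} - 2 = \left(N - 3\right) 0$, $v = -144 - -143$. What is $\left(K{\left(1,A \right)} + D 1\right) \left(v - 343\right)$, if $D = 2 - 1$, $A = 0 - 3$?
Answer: $-1032$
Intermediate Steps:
$A = -3$ ($A = 0 - 3 = -3$)
$v = -1$ ($v = -144 + 143 = -1$)
$K{\left(p,N \right)} = 2$ ($K{\left(p,N \right)} = 2 + \left(N - 3\right) 0 = 2 + \left(-3 + N\right) 0 = 2 + 0 = 2$)
$D = 1$
$\left(K{\left(1,A \right)} + D 1\right) \left(v - 343\right) = \left(2 + 1 \cdot 1\right) \left(-1 - 343\right) = \left(2 + 1\right) \left(-1 - 343\right) = 3 \left(-344\right) = -1032$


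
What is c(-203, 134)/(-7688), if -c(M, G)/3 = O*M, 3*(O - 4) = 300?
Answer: -7917/961 ≈ -8.2383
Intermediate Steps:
O = 104 (O = 4 + (1/3)*300 = 4 + 100 = 104)
c(M, G) = -312*M
c(-203, 134)/(-7688) = -312*(-203)/(-7688) = 63336*(-1/7688) = -7917/961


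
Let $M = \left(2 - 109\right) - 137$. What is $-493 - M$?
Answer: $-249$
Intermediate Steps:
$M = -244$ ($M = -107 - 137 = -244$)
$-493 - M = -493 - -244 = -493 + 244 = -249$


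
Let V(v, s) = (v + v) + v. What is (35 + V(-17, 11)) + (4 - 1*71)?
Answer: -83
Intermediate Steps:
V(v, s) = 3*v (V(v, s) = 2*v + v = 3*v)
(35 + V(-17, 11)) + (4 - 1*71) = (35 + 3*(-17)) + (4 - 1*71) = (35 - 51) + (4 - 71) = -16 - 67 = -83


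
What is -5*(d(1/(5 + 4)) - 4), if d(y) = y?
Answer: 175/9 ≈ 19.444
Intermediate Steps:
-5*(d(1/(5 + 4)) - 4) = -5*(1/(5 + 4) - 4) = -5*(1/9 - 4) = -5*(-35/9) = 175/9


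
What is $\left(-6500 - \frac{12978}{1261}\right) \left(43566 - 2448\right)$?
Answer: $- \frac{337557316404}{1261} \approx -2.6769 \cdot 10^{8}$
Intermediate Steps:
$\left(-6500 - \frac{12978}{1261}\right) \left(43566 - 2448\right) = \left(-6500 - \frac{12978}{1261}\right) 41118 = \left(- \frac{8209478}{1261}\right) 41118 = - \frac{337557316404}{1261}$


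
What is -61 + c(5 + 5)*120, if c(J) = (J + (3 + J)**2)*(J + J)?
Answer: 429539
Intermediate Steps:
c(J) = 2*J*(J + (3 + J)**2) (c(J) = (J + (3 + J)**2)*(2*J) = 2*J*(J + (3 + J)**2))
-61 + c(5 + 5)*120 = -61 + (2*(5 + 5)*((5 + 5) + (3 + (5 + 5))**2))*120 = -61 + (2*10*(10 + (3 + 10)**2))*120 = -61 + (2*10*(10 + 13**2))*120 = -61 + (2*10*(10 + 169))*120 = -61 + (2*10*179)*120 = -61 + 3580*120 = -61 + 429600 = 429539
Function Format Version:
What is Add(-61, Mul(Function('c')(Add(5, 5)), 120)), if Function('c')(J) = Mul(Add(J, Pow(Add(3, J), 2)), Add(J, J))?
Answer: 429539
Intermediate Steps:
Function('c')(J) = Mul(2, J, Add(J, Pow(Add(3, J), 2))) (Function('c')(J) = Mul(Add(J, Pow(Add(3, J), 2)), Mul(2, J)) = Mul(2, J, Add(J, Pow(Add(3, J), 2))))
Add(-61, Mul(Function('c')(Add(5, 5)), 120)) = Add(-61, Mul(Mul(2, Add(5, 5), Add(Add(5, 5), Pow(Add(3, Add(5, 5)), 2))), 120)) = Add(-61, Mul(Mul(2, 10, Add(10, Pow(Add(3, 10), 2))), 120)) = Add(-61, Mul(Mul(2, 10, Add(10, Pow(13, 2))), 120)) = Add(-61, Mul(Mul(2, 10, Add(10, 169)), 120)) = Add(-61, Mul(Mul(2, 10, 179), 120)) = Add(-61, Mul(3580, 120)) = Add(-61, 429600) = 429539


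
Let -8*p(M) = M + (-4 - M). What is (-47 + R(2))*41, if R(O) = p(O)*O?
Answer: -1886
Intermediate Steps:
p(M) = 1/2 (p(M) = -(M + (-4 - M))/8 = -1/8*(-4) = 1/2)
R(O) = O/2
(-47 + R(2))*41 = (-47 + (1/2)*2)*41 = (-47 + 1)*41 = -46*41 = -1886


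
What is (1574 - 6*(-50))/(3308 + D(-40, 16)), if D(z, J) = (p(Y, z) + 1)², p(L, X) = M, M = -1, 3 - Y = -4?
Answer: 937/1654 ≈ 0.56651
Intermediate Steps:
Y = 7 (Y = 3 - 1*(-4) = 3 + 4 = 7)
p(L, X) = -1
D(z, J) = 0 (D(z, J) = (-1 + 1)² = 0² = 0)
(1574 - 6*(-50))/(3308 + D(-40, 16)) = (1574 - 6*(-50))/(3308 + 0) = (1574 + 300)/3308 = 1874*(1/3308) = 937/1654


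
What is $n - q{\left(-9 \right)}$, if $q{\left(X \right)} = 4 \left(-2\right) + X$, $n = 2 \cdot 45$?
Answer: $107$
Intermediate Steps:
$n = 90$
$q{\left(X \right)} = -8 + X$
$n - q{\left(-9 \right)} = 90 - \left(-8 - 9\right) = 90 - -17 = 90 + 17 = 107$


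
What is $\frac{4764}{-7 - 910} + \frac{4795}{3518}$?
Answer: $- \frac{12362737}{3226006} \approx -3.8322$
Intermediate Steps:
$\frac{4764}{-7 - 910} + \frac{4795}{3518} = \frac{4764}{-7 - 910} + 4795 \cdot \frac{1}{3518} = \frac{4764}{-917} + \frac{4795}{3518} = 4764 \left(- \frac{1}{917}\right) + \frac{4795}{3518} = - \frac{4764}{917} + \frac{4795}{3518} = - \frac{12362737}{3226006}$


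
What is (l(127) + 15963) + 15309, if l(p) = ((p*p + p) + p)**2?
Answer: 268433961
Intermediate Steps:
l(p) = (p**2 + 2*p)**2 (l(p) = ((p**2 + p) + p)**2 = ((p + p**2) + p)**2 = (p**2 + 2*p)**2)
(l(127) + 15963) + 15309 = (127**2*(2 + 127)**2 + 15963) + 15309 = (16129*129**2 + 15963) + 15309 = (16129*16641 + 15963) + 15309 = (268402689 + 15963) + 15309 = 268418652 + 15309 = 268433961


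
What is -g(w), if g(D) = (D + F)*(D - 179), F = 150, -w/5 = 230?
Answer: -1329000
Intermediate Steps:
w = -1150 (w = -5*230 = -1150)
g(D) = (-179 + D)*(150 + D) (g(D) = (D + 150)*(D - 179) = (150 + D)*(-179 + D) = (-179 + D)*(150 + D))
-g(w) = -(-26850 + (-1150)² - 29*(-1150)) = -(-26850 + 1322500 + 33350) = -1*1329000 = -1329000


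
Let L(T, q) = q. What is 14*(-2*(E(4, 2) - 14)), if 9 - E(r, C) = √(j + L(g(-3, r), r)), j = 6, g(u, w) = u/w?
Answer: 140 + 28*√10 ≈ 228.54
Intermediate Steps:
E(r, C) = 9 - √(6 + r)
14*(-2*(E(4, 2) - 14)) = 14*(-2*((9 - √(6 + 4)) - 14)) = 14*(-2*((9 - √10) - 14)) = 14*(-2*(-5 - √10)) = 14*(10 + 2*√10) = 140 + 28*√10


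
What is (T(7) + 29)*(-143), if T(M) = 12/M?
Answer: -30745/7 ≈ -4392.1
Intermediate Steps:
(T(7) + 29)*(-143) = (12/7 + 29)*(-143) = (215/7)*(-143) = -30745/7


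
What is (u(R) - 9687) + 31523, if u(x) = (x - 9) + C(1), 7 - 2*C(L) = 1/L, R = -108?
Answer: 21722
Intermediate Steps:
C(L) = 7/2 - 1/(2*L)
u(x) = -6 + x (u(x) = (x - 9) + (½)*(-1 + 7*1)/1 = (-9 + x) + (½)*1*(-1 + 7) = (-9 + x) + (½)*1*6 = (-9 + x) + 3 = -6 + x)
(u(R) - 9687) + 31523 = ((-6 - 108) - 9687) + 31523 = (-114 - 9687) + 31523 = -9801 + 31523 = 21722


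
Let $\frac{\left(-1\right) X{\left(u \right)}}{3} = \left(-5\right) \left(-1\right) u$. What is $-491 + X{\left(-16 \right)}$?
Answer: $-251$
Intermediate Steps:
$X{\left(u \right)} = - 15 u$ ($X{\left(u \right)} = - 3 \left(-5\right) \left(-1\right) u = - 3 \cdot 5 u = - 15 u$)
$-491 + X{\left(-16 \right)} = -491 - -240 = -491 + 240 = -251$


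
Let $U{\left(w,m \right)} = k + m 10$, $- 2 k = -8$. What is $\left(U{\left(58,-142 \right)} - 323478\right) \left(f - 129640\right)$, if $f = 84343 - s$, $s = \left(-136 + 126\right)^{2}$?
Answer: $14749212918$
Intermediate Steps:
$k = 4$ ($k = \left(- \frac{1}{2}\right) \left(-8\right) = 4$)
$s = 100$ ($s = \left(-10\right)^{2} = 100$)
$U{\left(w,m \right)} = 4 + 10 m$ ($U{\left(w,m \right)} = 4 + m 10 = 4 + 10 m$)
$f = 84243$ ($f = 84343 - 100 = 84243$)
$\left(U{\left(58,-142 \right)} - 323478\right) \left(f - 129640\right) = \left(\left(4 + 10 \left(-142\right)\right) - 323478\right) \left(84243 - 129640\right) = \left(\left(4 - 1420\right) - 323478\right) \left(-45397\right) = \left(-1416 - 323478\right) \left(-45397\right) = \left(-324894\right) \left(-45397\right) = 14749212918$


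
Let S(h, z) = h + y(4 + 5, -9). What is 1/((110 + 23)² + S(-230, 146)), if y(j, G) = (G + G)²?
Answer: 1/17783 ≈ 5.6233e-5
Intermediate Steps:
y(j, G) = 4*G² (y(j, G) = (2*G)² = 4*G²)
S(h, z) = 324 + h (S(h, z) = h + 4*(-9)² = h + 4*81 = h + 324 = 324 + h)
1/((110 + 23)² + S(-230, 146)) = 1/((110 + 23)² + (324 - 230)) = 1/(133² + 94) = 1/(17689 + 94) = 1/17783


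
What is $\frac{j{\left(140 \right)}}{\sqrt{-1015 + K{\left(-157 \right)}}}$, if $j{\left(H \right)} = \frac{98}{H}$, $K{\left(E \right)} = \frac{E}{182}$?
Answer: $- \frac{7 i \sqrt{3738826}}{616290} \approx - 0.021962 i$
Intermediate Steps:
$K{\left(E \right)} = \frac{E}{182}$ ($K{\left(E \right)} = E \frac{1}{182} = \frac{E}{182}$)
$\frac{j{\left(140 \right)}}{\sqrt{-1015 + K{\left(-157 \right)}}} = \frac{98 \cdot \frac{1}{140}}{\sqrt{-1015 + \frac{1}{182} \left(-157\right)}} = \frac{98 \cdot \frac{1}{140}}{\sqrt{-1015 - \frac{157}{182}}} = \frac{7}{10 \sqrt{- \frac{184887}{182}}} = \frac{7}{10 \frac{3 i \sqrt{3738826}}{182}} = \frac{7 \left(- \frac{i \sqrt{3738826}}{61629}\right)}{10} = - \frac{7 i \sqrt{3738826}}{616290}$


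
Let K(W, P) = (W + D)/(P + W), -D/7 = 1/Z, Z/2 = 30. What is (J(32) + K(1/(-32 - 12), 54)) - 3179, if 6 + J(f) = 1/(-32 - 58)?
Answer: -680796677/213750 ≈ -3185.0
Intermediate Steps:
Z = 60 (Z = 2*30 = 60)
D = -7/60 ≈ -0.11667
K(W, P) = (-7/60 + W)/(P + W) (K(W, P) = (W - 7/60)/(P + W) = (-7/60 + W)/(P + W))
J(f) = -541/90 (J(f) = -6 + 1/(-32 - 58) = -6 + 1/(-90) = -6 - 1/90 = -541/90)
(J(32) + K(1/(-32 - 12), 54)) - 3179 = (-541/90 + (-7/60 + 1/(-32 - 12))/(54 + 1/(-32 - 12))) - 3179 = (-541/90 + (-7/60 + 1/(-44))/(54 + 1/(-44))) - 3179 = (-541/90 + (-7/60 - 1/44)/(54 - 1/44)) - 3179 = (-541/90 - 23/165/(2375/44)) - 3179 = (-541/90 + (44/2375)*(-23/165)) - 3179 = (-541/90 - 92/35625) - 3179 = -1285427/213750 - 3179 = -680796677/213750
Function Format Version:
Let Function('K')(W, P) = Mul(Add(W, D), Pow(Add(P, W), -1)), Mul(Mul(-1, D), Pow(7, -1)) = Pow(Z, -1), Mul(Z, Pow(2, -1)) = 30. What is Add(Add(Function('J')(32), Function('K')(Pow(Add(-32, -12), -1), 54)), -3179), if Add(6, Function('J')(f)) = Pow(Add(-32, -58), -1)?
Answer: Rational(-680796677, 213750) ≈ -3185.0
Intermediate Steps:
Z = 60 (Z = Mul(2, 30) = 60)
D = Rational(-7, 60) (D = Mul(-7, Pow(60, -1)) = Mul(-7, Rational(1, 60)) = Rational(-7, 60) ≈ -0.11667)
Function('K')(W, P) = Mul(Pow(Add(P, W), -1), Add(Rational(-7, 60), W)) (Function('K')(W, P) = Mul(Add(W, Rational(-7, 60)), Pow(Add(P, W), -1)) = Mul(Add(Rational(-7, 60), W), Pow(Add(P, W), -1)) = Mul(Pow(Add(P, W), -1), Add(Rational(-7, 60), W)))
Function('J')(f) = Rational(-541, 90) (Function('J')(f) = Add(-6, Pow(Add(-32, -58), -1)) = Add(-6, Pow(-90, -1)) = Add(-6, Rational(-1, 90)) = Rational(-541, 90))
Add(Add(Function('J')(32), Function('K')(Pow(Add(-32, -12), -1), 54)), -3179) = Add(Add(Rational(-541, 90), Mul(Pow(Add(54, Pow(Add(-32, -12), -1)), -1), Add(Rational(-7, 60), Pow(Add(-32, -12), -1)))), -3179) = Add(Add(Rational(-541, 90), Mul(Pow(Add(54, Pow(-44, -1)), -1), Add(Rational(-7, 60), Pow(-44, -1)))), -3179) = Add(Add(Rational(-541, 90), Mul(Pow(Add(54, Rational(-1, 44)), -1), Add(Rational(-7, 60), Rational(-1, 44)))), -3179) = Add(Add(Rational(-541, 90), Mul(Pow(Rational(2375, 44), -1), Rational(-23, 165))), -3179) = Add(Add(Rational(-541, 90), Mul(Rational(44, 2375), Rational(-23, 165))), -3179) = Add(Add(Rational(-541, 90), Rational(-92, 35625)), -3179) = Add(Rational(-1285427, 213750), -3179) = Rational(-680796677, 213750)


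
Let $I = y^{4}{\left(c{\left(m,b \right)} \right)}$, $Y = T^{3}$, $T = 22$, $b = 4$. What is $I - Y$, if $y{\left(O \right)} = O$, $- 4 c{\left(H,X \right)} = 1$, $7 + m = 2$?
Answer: $- \frac{2725887}{256} \approx -10648.0$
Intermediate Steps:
$m = -5$ ($m = -7 + 2 = -5$)
$c{\left(H,X \right)} = - \frac{1}{4}$ ($c{\left(H,X \right)} = \left(- \frac{1}{4}\right) 1 = - \frac{1}{4}$)
$Y = 10648$ ($Y = 22^{3} = 10648$)
$I = \frac{1}{256}$ ($I = \left(- \frac{1}{4}\right)^{4} = \frac{1}{256} \approx 0.0039063$)
$I - Y = \frac{1}{256} - 10648 = - \frac{2725887}{256}$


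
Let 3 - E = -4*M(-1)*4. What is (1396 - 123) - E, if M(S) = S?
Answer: 1286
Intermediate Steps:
E = -13 (E = 3 - (-4*(-1))*4 = 3 - 4*4 = 3 - 1*16 = 3 - 16 = -13)
(1396 - 123) - E = (1396 - 123) - 1*(-13) = 1273 + 13 = 1286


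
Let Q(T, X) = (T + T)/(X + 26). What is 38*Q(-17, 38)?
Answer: -323/16 ≈ -20.188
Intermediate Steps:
Q(T, X) = 2*T/(26 + X) (Q(T, X) = (2*T)/(26 + X) = 2*T/(26 + X))
38*Q(-17, 38) = 38*(2*(-17)/(26 + 38)) = 38*(2*(-17)/64) = 38*(2*(-17)*(1/64)) = 38*(-17/32) = -323/16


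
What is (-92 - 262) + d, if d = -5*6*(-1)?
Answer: -324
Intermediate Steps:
d = 30 (d = -30*(-1) = 30)
(-92 - 262) + d = (-92 - 262) + 30 = -354 + 30 = -324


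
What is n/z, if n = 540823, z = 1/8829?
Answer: 4774926267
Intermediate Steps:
z = 1/8829 ≈ 0.00011326
n/z = 540823/(1/8829) = 540823*8829 = 4774926267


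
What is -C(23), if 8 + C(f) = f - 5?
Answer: -10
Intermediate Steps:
C(f) = -13 + f (C(f) = -8 + (f - 5) = -8 + (-5 + f) = -13 + f)
-C(23) = -(-13 + 23) = -1*10 = -10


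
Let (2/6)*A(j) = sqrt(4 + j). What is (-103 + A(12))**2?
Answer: 8281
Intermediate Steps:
A(j) = 3*sqrt(4 + j)
(-103 + A(12))**2 = (-103 + 3*sqrt(4 + 12))**2 = (-103 + 3*sqrt(16))**2 = (-103 + 3*4)**2 = (-103 + 12)**2 = (-91)**2 = 8281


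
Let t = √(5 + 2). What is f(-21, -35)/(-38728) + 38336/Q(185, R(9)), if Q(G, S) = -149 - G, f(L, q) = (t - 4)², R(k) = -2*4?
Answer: -742342145/6467576 + √7/4841 ≈ -114.78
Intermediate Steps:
t = √7 ≈ 2.6458
R(k) = -8
f(L, q) = (-4 + √7)² (f(L, q) = (√7 - 4)² = (-4 + √7)²)
f(-21, -35)/(-38728) + 38336/Q(185, R(9)) = (4 - √7)²/(-38728) + 38336/(-149 - 1*185) = (4 - √7)²*(-1/38728) + 38336/(-149 - 185) = -(4 - √7)²/38728 + 38336/(-334) = -(4 - √7)²/38728 + 38336*(-1/334) = -(4 - √7)²/38728 - 19168/167 = -19168/167 - (4 - √7)²/38728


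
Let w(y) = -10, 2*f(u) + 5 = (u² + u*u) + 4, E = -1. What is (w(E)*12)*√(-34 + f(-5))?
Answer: -60*I*√38 ≈ -369.86*I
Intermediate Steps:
f(u) = -½ + u² (f(u) = -5/2 + ((u² + u*u) + 4)/2 = -5/2 + ((u² + u²) + 4)/2 = -5/2 + (2*u² + 4)/2 = -5/2 + (4 + 2*u²)/2 = -5/2 + (2 + u²) = -½ + u²)
(w(E)*12)*√(-34 + f(-5)) = (-10*12)*√(-34 + (-½ + (-5)²)) = -120*√(-34 + (-½ + 25)) = -120*√(-34 + 49/2) = -60*I*√38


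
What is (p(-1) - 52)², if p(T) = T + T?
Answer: 2916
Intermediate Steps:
p(T) = 2*T
(p(-1) - 52)² = (2*(-1) - 52)² = (-2 - 52)² = (-54)² = 2916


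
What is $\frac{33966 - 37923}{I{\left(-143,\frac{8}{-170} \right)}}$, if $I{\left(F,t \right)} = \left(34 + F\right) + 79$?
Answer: $\frac{1319}{10} \approx 131.9$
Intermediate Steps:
$I{\left(F,t \right)} = 113 + F$
$\frac{33966 - 37923}{I{\left(-143,\frac{8}{-170} \right)}} = \frac{33966 - 37923}{113 - 143} = \frac{33966 - 37923}{-30} = \left(-3957\right) \left(- \frac{1}{30}\right) = \frac{1319}{10}$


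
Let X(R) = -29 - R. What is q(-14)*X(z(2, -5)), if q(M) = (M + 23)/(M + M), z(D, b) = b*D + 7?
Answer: 117/14 ≈ 8.3571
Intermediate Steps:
z(D, b) = 7 + D*b (z(D, b) = D*b + 7 = 7 + D*b)
q(M) = (23 + M)/(2*M) (q(M) = (23 + M)/((2*M)) = (23 + M)*(1/(2*M)) = (23 + M)/(2*M))
q(-14)*X(z(2, -5)) = ((1/2)*(23 - 14)/(-14))*(-29 - (7 + 2*(-5))) = ((1/2)*(-1/14)*9)*(-29 - (7 - 10)) = -9*(-29 - 1*(-3))/28 = -9*(-29 + 3)/28 = -9/28*(-26) = 117/14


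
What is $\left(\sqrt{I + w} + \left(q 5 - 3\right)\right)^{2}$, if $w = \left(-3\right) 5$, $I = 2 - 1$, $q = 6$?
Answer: $\left(27 + i \sqrt{14}\right)^{2} \approx 715.0 + 202.05 i$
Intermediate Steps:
$I = 1$ ($I = 2 - 1 = 1$)
$w = -15$
$\left(\sqrt{I + w} + \left(q 5 - 3\right)\right)^{2} = \left(\sqrt{1 - 15} + \left(6 \cdot 5 - 3\right)\right)^{2} = \left(\sqrt{-14} + \left(30 - 3\right)\right)^{2} = \left(i \sqrt{14} + 27\right)^{2} = \left(27 + i \sqrt{14}\right)^{2}$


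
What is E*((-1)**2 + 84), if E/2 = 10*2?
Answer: 3400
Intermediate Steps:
E = 40 (E = 2*(10*2) = 2*20 = 40)
E*((-1)**2 + 84) = 40*((-1)**2 + 84) = 40*(1 + 84) = 40*85 = 3400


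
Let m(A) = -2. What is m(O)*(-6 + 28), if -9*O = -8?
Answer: -44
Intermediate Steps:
O = 8/9 (O = -1/9*(-8) = 8/9 ≈ 0.88889)
m(O)*(-6 + 28) = -2*(-6 + 28) = -2*22 = -44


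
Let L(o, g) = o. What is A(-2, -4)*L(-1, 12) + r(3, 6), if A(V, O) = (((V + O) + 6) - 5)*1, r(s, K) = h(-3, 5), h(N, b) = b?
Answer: 10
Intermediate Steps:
r(s, K) = 5
A(V, O) = 1 + O + V (A(V, O) = (((O + V) + 6) - 5)*1 = ((6 + O + V) - 5)*1 = (1 + O + V)*1 = 1 + O + V)
A(-2, -4)*L(-1, 12) + r(3, 6) = (1 - 4 - 2)*(-1) + 5 = -5*(-1) + 5 = 5 + 5 = 10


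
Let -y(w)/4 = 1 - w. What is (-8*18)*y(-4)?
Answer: 2880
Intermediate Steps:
y(w) = -4 + 4*w (y(w) = -4*(1 - w) = -4 + 4*w)
(-8*18)*y(-4) = (-8*18)*(-4 + 4*(-4)) = -144*(-4 - 16) = -144*(-20) = 2880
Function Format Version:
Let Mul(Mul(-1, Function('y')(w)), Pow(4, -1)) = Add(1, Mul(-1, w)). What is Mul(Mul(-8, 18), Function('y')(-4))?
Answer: 2880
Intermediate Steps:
Function('y')(w) = Add(-4, Mul(4, w)) (Function('y')(w) = Mul(-4, Add(1, Mul(-1, w))) = Add(-4, Mul(4, w)))
Mul(Mul(-8, 18), Function('y')(-4)) = Mul(Mul(-8, 18), Add(-4, Mul(4, -4))) = Mul(-144, Add(-4, -16)) = Mul(-144, -20) = 2880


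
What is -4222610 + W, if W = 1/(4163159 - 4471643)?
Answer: -1302607623241/308484 ≈ -4.2226e+6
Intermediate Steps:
W = -1/308484 (W = 1/(-308484) = -1/308484 ≈ -3.2417e-6)
-4222610 + W = -4222610 - 1/308484 = -1302607623241/308484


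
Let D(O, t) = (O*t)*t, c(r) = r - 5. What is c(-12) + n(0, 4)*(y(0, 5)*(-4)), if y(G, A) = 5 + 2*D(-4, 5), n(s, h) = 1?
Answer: 763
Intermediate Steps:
c(r) = -5 + r
D(O, t) = O*t²
y(G, A) = -195 (y(G, A) = 5 + 2*(-4*5²) = 5 + 2*(-4*25) = 5 + 2*(-100) = 5 - 200 = -195)
c(-12) + n(0, 4)*(y(0, 5)*(-4)) = (-5 - 12) + 1*(-195*(-4)) = -17 + 1*780 = -17 + 780 = 763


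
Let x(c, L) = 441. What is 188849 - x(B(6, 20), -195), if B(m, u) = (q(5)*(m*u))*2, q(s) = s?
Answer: 188408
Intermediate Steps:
B(m, u) = 10*m*u (B(m, u) = (5*(m*u))*2 = (5*m*u)*2 = 10*m*u)
188849 - x(B(6, 20), -195) = 188849 - 1*441 = 188849 - 441 = 188408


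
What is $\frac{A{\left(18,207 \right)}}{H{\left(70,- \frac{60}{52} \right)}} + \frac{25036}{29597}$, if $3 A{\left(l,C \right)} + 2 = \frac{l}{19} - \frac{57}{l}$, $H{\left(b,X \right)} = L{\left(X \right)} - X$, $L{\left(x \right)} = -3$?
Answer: $\frac{390565529}{242932176} \approx 1.6077$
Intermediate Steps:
$H{\left(b,X \right)} = -3 - X$
$A{\left(l,C \right)} = - \frac{2}{3} - \frac{19}{l} + \frac{l}{57}$ ($A{\left(l,C \right)} = - \frac{2}{3} + \frac{\frac{l}{19} - \frac{57}{l}}{3} = - \frac{2}{3} + \frac{- \frac{57}{l} + \frac{l}{19}}{3} = - \frac{2}{3} + \left(- \frac{19}{l} + \frac{l}{57}\right) = - \frac{2}{3} - \frac{19}{l} + \frac{l}{57}$)
$\frac{A{\left(18,207 \right)}}{H{\left(70,- \frac{60}{52} \right)}} + \frac{25036}{29597} = \frac{\frac{1}{57} \cdot \frac{1}{18} \left(-1083 + 18 \left(-38 + 18\right)\right)}{-3 - - \frac{60}{52}} + \frac{25036}{29597} = \frac{\frac{1}{57} \cdot \frac{1}{18} \left(-1083 + 18 \left(-20\right)\right)}{-3 - \left(-60\right) \frac{1}{52}} + 25036 \cdot \frac{1}{29597} = \frac{\frac{1}{57} \cdot \frac{1}{18} \left(-1083 - 360\right)}{-3 - - \frac{15}{13}} + \frac{25036}{29597} = \frac{\frac{1}{57} \cdot \frac{1}{18} \left(-1443\right)}{-3 + \frac{15}{13}} + \frac{25036}{29597} = - \frac{481}{342 \left(- \frac{24}{13}\right)} + \frac{25036}{29597} = \left(- \frac{481}{342}\right) \left(- \frac{13}{24}\right) + \frac{25036}{29597} = \frac{6253}{8208} + \frac{25036}{29597} = \frac{390565529}{242932176}$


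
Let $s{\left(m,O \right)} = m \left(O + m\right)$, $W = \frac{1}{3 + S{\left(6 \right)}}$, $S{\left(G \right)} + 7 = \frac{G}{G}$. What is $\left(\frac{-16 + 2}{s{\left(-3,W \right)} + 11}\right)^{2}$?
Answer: $\frac{4}{9} \approx 0.44444$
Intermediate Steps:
$S{\left(G \right)} = -6$ ($S{\left(G \right)} = -7 + \frac{G}{G} = -7 + 1 = -6$)
$W = - \frac{1}{3}$ ($W = \frac{1}{3 - 6} = \frac{1}{-3} = - \frac{1}{3} \approx -0.33333$)
$\left(\frac{-16 + 2}{s{\left(-3,W \right)} + 11}\right)^{2} = \left(\frac{-16 + 2}{- 3 \left(- \frac{1}{3} - 3\right) + 11}\right)^{2} = \left(- \frac{14}{\left(-3\right) \left(- \frac{10}{3}\right) + 11}\right)^{2} = \left(- \frac{14}{10 + 11}\right)^{2} = \left(- \frac{14}{21}\right)^{2} = \left(\left(-14\right) \frac{1}{21}\right)^{2} = \left(- \frac{2}{3}\right)^{2} = \frac{4}{9}$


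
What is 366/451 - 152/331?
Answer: 52594/149281 ≈ 0.35232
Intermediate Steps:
366/451 - 152/331 = 52594/149281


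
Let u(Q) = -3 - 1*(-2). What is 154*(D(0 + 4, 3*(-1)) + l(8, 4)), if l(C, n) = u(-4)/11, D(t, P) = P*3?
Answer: -1400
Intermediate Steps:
u(Q) = -1 (u(Q) = -3 + 2 = -1)
D(t, P) = 3*P
l(C, n) = -1/11
154*(D(0 + 4, 3*(-1)) + l(8, 4)) = 154*(3*(3*(-1)) - 1/11) = 154*(3*(-3) - 1/11) = 154*(-9 - 1/11) = 154*(-100/11) = -1400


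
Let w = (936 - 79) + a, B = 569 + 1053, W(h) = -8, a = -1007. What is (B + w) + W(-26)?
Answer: 1464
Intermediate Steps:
B = 1622
w = -150 (w = (936 - 79) - 1007 = 857 - 1007 = -150)
(B + w) + W(-26) = (1622 - 150) - 8 = 1472 - 8 = 1464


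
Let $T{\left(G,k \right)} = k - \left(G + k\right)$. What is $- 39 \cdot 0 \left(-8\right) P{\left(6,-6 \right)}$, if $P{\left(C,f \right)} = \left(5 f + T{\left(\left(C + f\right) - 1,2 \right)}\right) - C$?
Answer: $0$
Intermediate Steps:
$T{\left(G,k \right)} = - G$ ($T{\left(G,k \right)} = k - \left(G + k\right) = - G$)
$P{\left(C,f \right)} = 1 - 2 C + 4 f$ ($P{\left(C,f \right)} = \left(5 f - \left(\left(C + f\right) - 1\right)\right) - C = \left(5 f - \left(-1 + C + f\right)\right) - C = \left(1 - C + 4 f\right) - C = 1 - 2 C + 4 f$)
$- 39 \cdot 0 \left(-8\right) P{\left(6,-6 \right)} = - 39 \cdot 0 \left(-8\right) \left(1 - 12 + 4 \left(-6\right)\right) = \left(-39\right) 0 \left(1 - 12 - 24\right) = 0 \left(-35\right) = 0$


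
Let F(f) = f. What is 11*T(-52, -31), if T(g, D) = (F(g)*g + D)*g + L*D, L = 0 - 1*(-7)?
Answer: -1531343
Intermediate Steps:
L = 7 (L = 0 + 7 = 7)
T(g, D) = 7*D + g*(D + g²) (T(g, D) = (g*g + D)*g + 7*D = (g² + D)*g + 7*D = (D + g²)*g + 7*D = g*(D + g²) + 7*D = 7*D + g*(D + g²))
11*T(-52, -31) = 11*((-52)³ + 7*(-31) - 31*(-52)) = 11*(-140608 - 217 + 1612) = 11*(-139213) = -1531343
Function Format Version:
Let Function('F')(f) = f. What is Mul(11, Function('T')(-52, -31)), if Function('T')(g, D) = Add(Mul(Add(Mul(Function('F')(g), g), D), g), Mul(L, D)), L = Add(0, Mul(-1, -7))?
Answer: -1531343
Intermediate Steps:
L = 7 (L = Add(0, 7) = 7)
Function('T')(g, D) = Add(Mul(7, D), Mul(g, Add(D, Pow(g, 2)))) (Function('T')(g, D) = Add(Mul(Add(Mul(g, g), D), g), Mul(7, D)) = Add(Mul(Add(Pow(g, 2), D), g), Mul(7, D)) = Add(Mul(Add(D, Pow(g, 2)), g), Mul(7, D)) = Add(Mul(g, Add(D, Pow(g, 2))), Mul(7, D)) = Add(Mul(7, D), Mul(g, Add(D, Pow(g, 2)))))
Mul(11, Function('T')(-52, -31)) = Mul(11, Add(Pow(-52, 3), Mul(7, -31), Mul(-31, -52))) = Mul(11, Add(-140608, -217, 1612)) = Mul(11, -139213) = -1531343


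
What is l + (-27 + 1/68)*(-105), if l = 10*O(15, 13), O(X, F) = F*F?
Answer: 307595/68 ≈ 4523.5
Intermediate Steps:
O(X, F) = F²
l = 1690 (l = 10*13² = 10*169 = 1690)
l + (-27 + 1/68)*(-105) = 1690 + (-27 + 1/68)*(-105) = 1690 - 1835/68*(-105) = 1690 + 192675/68 = 307595/68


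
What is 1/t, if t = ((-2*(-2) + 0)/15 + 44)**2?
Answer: 225/440896 ≈ 0.00051032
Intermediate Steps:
t = 440896/225 (t = ((4 + 0)*(1/15) + 44)**2 = (4*(1/15) + 44)**2 = (4/15 + 44)**2 = (664/15)**2 = 440896/225 ≈ 1959.5)
1/t = 1/(440896/225) = 225/440896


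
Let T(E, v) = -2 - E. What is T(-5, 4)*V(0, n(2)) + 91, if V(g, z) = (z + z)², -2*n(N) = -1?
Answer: 94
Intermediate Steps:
n(N) = ½ (n(N) = -½*(-1) = ½)
V(g, z) = 4*z² (V(g, z) = (2*z)² = 4*z²)
T(-5, 4)*V(0, n(2)) + 91 = (-2 - 1*(-5))*(4*(½)²) + 91 = (-2 + 5)*(4*(¼)) + 91 = 3*1 + 91 = 3 + 91 = 94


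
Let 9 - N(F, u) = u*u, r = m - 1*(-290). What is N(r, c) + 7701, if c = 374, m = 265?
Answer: -132166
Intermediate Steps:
r = 555 (r = 265 - 1*(-290) = 265 + 290 = 555)
N(F, u) = 9 - u² (N(F, u) = 9 - u*u = 9 - u²)
N(r, c) + 7701 = (9 - 1*374²) + 7701 = (9 - 1*139876) + 7701 = (9 - 139876) + 7701 = -139867 + 7701 = -132166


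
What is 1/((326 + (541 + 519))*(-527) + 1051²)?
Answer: 1/374179 ≈ 2.6725e-6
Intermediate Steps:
1/((326 + (541 + 519))*(-527) + 1051²) = 1/((326 + 1060)*(-527) + 1104601) = 1/(1386*(-527) + 1104601) = 1/(-730422 + 1104601) = 1/374179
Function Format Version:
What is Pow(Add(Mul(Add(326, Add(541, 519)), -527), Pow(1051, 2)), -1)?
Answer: Rational(1, 374179) ≈ 2.6725e-6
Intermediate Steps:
Pow(Add(Mul(Add(326, Add(541, 519)), -527), Pow(1051, 2)), -1) = Pow(Add(Mul(Add(326, 1060), -527), 1104601), -1) = Pow(Add(Mul(1386, -527), 1104601), -1) = Pow(Add(-730422, 1104601), -1) = Pow(374179, -1) = Rational(1, 374179)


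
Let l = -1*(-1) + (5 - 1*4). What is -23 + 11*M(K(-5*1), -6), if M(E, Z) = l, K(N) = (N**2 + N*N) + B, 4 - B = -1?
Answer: -1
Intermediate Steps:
B = 5 (B = 4 - 1*(-1) = 4 + 1 = 5)
K(N) = 5 + 2*N**2 (K(N) = (N**2 + N*N) + 5 = (N**2 + N**2) + 5 = 2*N**2 + 5 = 5 + 2*N**2)
l = 2 (l = 1 + (5 - 4) = 1 + 1 = 2)
M(E, Z) = 2
-23 + 11*M(K(-5*1), -6) = -23 + 11*2 = -23 + 22 = -1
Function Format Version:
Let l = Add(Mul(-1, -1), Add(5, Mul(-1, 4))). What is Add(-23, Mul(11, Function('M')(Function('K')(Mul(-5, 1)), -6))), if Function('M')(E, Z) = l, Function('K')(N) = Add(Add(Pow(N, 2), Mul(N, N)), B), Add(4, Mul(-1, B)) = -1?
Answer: -1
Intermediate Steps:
B = 5 (B = Add(4, Mul(-1, -1)) = Add(4, 1) = 5)
Function('K')(N) = Add(5, Mul(2, Pow(N, 2))) (Function('K')(N) = Add(Add(Pow(N, 2), Mul(N, N)), 5) = Add(Add(Pow(N, 2), Pow(N, 2)), 5) = Add(Mul(2, Pow(N, 2)), 5) = Add(5, Mul(2, Pow(N, 2))))
l = 2 (l = Add(1, Add(5, -4)) = Add(1, 1) = 2)
Function('M')(E, Z) = 2
Add(-23, Mul(11, Function('M')(Function('K')(Mul(-5, 1)), -6))) = Add(-23, Mul(11, 2)) = Add(-23, 22) = -1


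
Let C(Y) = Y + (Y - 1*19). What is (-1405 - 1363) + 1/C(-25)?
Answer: -190993/69 ≈ -2768.0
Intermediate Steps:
C(Y) = -19 + 2*Y (C(Y) = Y + (Y - 19) = Y + (-19 + Y) = -19 + 2*Y)
(-1405 - 1363) + 1/C(-25) = (-1405 - 1363) + 1/(-19 + 2*(-25)) = -2768 + 1/(-19 - 50) = -2768 + 1/(-69) = -2768 - 1/69 = -190993/69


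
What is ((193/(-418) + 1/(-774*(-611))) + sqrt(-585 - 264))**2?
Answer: (-22817996 + 49419513*I*sqrt(849))**2/2442288265157169 ≈ -848.79 - 26.907*I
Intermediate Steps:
((193/(-418) + 1/(-774*(-611))) + sqrt(-585 - 264))**2 = ((193*(-1/418) - 1/774*(-1/611)) + sqrt(-849))**2 = ((-193/418 + 1/472914) + I*sqrt(849))**2 = (-22817996/49419513 + I*sqrt(849))**2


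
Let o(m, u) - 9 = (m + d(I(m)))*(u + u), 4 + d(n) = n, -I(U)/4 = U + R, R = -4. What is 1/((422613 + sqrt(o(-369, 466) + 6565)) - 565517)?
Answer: -71452/10210251867 - 7*sqrt(21418)/20420503734 ≈ -7.0482e-6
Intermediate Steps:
I(U) = 16 - 4*U (I(U) = -4*(U - 4) = -4*(-4 + U) = 16 - 4*U)
d(n) = -4 + n
o(m, u) = 9 + 2*u*(12 - 3*m) (o(m, u) = 9 + (m + (-4 + (16 - 4*m)))*(u + u) = 9 + (m + (12 - 4*m))*(2*u) = 9 + (12 - 3*m)*(2*u) = 9 + 2*u*(12 - 3*m))
1/((422613 + sqrt(o(-369, 466) + 6565)) - 565517) = 1/((422613 + sqrt((9 + 24*466 - 6*(-369)*466) + 6565)) - 565517) = 1/((422613 + sqrt((9 + 11184 + 1031724) + 6565)) - 565517) = 1/((422613 + sqrt(1042917 + 6565)) - 565517) = 1/((422613 + sqrt(1049482)) - 565517) = 1/((422613 + 7*sqrt(21418)) - 565517) = 1/(-142904 + 7*sqrt(21418))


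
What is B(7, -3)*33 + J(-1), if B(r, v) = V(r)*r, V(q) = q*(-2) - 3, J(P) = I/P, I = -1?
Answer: -3926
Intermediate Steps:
J(P) = -1/P
V(q) = -3 - 2*q (V(q) = -2*q - 3 = -3 - 2*q)
B(r, v) = r*(-3 - 2*r) (B(r, v) = (-3 - 2*r)*r = r*(-3 - 2*r))
B(7, -3)*33 + J(-1) = -1*7*(3 + 2*7)*33 - 1/(-1) = -1*7*(3 + 14)*33 - 1*(-1) = -1*7*17*33 + 1 = -119*33 + 1 = -3927 + 1 = -3926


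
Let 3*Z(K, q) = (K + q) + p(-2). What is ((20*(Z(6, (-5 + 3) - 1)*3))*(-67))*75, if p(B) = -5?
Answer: 201000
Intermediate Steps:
Z(K, q) = -5/3 + K/3 + q/3 (Z(K, q) = ((K + q) - 5)/3 = (-5 + K + q)/3 = -5/3 + K/3 + q/3)
((20*(Z(6, (-5 + 3) - 1)*3))*(-67))*75 = ((20*((-5/3 + (⅓)*6 + ((-5 + 3) - 1)/3)*3))*(-67))*75 = ((20*((-5/3 + 2 + (-2 - 1)/3)*3))*(-67))*75 = ((20*((-5/3 + 2 + (⅓)*(-3))*3))*(-67))*75 = ((20*((-5/3 + 2 - 1)*3))*(-67))*75 = ((20*(-⅔*3))*(-67))*75 = ((20*(-2))*(-67))*75 = -40*(-67)*75 = 2680*75 = 201000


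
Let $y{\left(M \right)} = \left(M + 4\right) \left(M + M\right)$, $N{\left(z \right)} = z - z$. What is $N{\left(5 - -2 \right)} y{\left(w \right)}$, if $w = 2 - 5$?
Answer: $0$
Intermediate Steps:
$N{\left(z \right)} = 0$
$w = -3$ ($w = 2 - 5 = -3$)
$y{\left(M \right)} = 2 M \left(4 + M\right)$ ($y{\left(M \right)} = \left(4 + M\right) 2 M = 2 M \left(4 + M\right)$)
$N{\left(5 - -2 \right)} y{\left(w \right)} = 0 \cdot 2 \left(-3\right) \left(4 - 3\right) = 0 \cdot 2 \left(-3\right) 1 = 0 \left(-6\right) = 0$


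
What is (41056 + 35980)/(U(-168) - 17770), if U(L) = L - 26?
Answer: -19259/4491 ≈ -4.2884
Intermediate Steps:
U(L) = -26 + L
(41056 + 35980)/(U(-168) - 17770) = (41056 + 35980)/((-26 - 168) - 17770) = 77036/(-194 - 17770) = 77036/(-17964) = 77036*(-1/17964) = -19259/4491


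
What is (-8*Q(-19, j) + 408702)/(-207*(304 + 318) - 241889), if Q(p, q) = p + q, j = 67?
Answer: -408318/370643 ≈ -1.1016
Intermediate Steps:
(-8*Q(-19, j) + 408702)/(-207*(304 + 318) - 241889) = (-8*(-19 + 67) + 408702)/(-207*(304 + 318) - 241889) = (-8*48 + 408702)/(-207*622 - 241889) = (-384 + 408702)/(-128754 - 241889) = 408318/(-370643) = 408318*(-1/370643) = -408318/370643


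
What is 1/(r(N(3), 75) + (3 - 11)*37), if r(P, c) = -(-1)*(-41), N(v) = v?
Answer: -1/337 ≈ -0.0029674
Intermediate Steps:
r(P, c) = -41 (r(P, c) = -1*41 = -41)
1/(r(N(3), 75) + (3 - 11)*37) = 1/(-41 + (3 - 11)*37) = 1/(-41 - 8*37) = 1/(-41 - 296) = 1/(-337) = -1/337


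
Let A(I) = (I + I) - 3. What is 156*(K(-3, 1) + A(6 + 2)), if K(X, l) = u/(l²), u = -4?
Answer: 1404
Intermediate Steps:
A(I) = -3 + 2*I (A(I) = 2*I - 3 = -3 + 2*I)
K(X, l) = -4/l²
156*(K(-3, 1) + A(6 + 2)) = 156*(-4/1² + (-3 + 2*(6 + 2))) = 156*(-4*1 + (-3 + 2*8)) = 156*(-4 + (-3 + 16)) = 156*(-4 + 13) = 156*9 = 1404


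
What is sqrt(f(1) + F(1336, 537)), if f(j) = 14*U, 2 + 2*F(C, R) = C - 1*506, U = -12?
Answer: sqrt(246) ≈ 15.684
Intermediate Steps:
F(C, R) = -254 + C/2 (F(C, R) = -1 + (C - 1*506)/2 = -1 + (C - 506)/2 = -1 + (-506 + C)/2 = -1 + (-253 + C/2) = -254 + C/2)
f(j) = -168 (f(j) = 14*(-12) = -168)
sqrt(f(1) + F(1336, 537)) = sqrt(-168 + (-254 + (1/2)*1336)) = sqrt(-168 + (-254 + 668)) = sqrt(-168 + 414) = sqrt(246)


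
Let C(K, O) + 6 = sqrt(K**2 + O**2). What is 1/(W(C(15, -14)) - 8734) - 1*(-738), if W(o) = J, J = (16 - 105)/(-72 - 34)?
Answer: 683177564/925715 ≈ 738.00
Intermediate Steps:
C(K, O) = -6 + sqrt(K**2 + O**2)
J = 89/106 (J = -89/(-106) = -89*(-1/106) = 89/106 ≈ 0.83962)
W(o) = 89/106
1/(W(C(15, -14)) - 8734) - 1*(-738) = 1/(89/106 - 8734) - 1*(-738) = 1/(-925715/106) + 738 = -106/925715 + 738 = 683177564/925715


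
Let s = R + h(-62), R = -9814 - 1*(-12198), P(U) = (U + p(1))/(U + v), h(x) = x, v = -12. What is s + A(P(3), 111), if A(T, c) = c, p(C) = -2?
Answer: 2433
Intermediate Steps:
P(U) = (-2 + U)/(-12 + U) (P(U) = (U - 2)/(U - 12) = (-2 + U)/(-12 + U))
R = 2384 (R = -9814 + 12198 = 2384)
s = 2322 (s = 2384 - 62 = 2322)
s + A(P(3), 111) = 2322 + 111 = 2433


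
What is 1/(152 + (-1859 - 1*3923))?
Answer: -1/5630 ≈ -0.00017762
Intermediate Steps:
1/(152 + (-1859 - 1*3923)) = 1/(152 + (-1859 - 3923)) = 1/(152 - 5782) = 1/(-5630) = -1/5630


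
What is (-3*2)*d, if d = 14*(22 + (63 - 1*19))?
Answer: -5544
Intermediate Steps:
d = 924 (d = 14*(22 + (63 - 19)) = 14*(22 + 44) = 14*66 = 924)
(-3*2)*d = -3*2*924 = -6*924 = -5544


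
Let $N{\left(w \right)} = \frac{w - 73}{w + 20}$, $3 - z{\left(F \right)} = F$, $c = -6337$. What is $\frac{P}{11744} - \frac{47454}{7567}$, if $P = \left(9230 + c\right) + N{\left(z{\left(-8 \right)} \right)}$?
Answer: $- \frac{535423579}{88866848} \approx -6.025$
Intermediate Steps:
$z{\left(F \right)} = 3 - F$
$N{\left(w \right)} = \frac{-73 + w}{20 + w}$
$P = 2891$ ($P = \left(9230 - 6337\right) + \frac{-73 + \left(3 - -8\right)}{20 + \left(3 - -8\right)} = 2893 + \frac{-73 + \left(3 + 8\right)}{20 + \left(3 + 8\right)} = 2893 + \frac{-73 + 11}{20 + 11} = 2893 + \frac{1}{31} \left(-62\right) = 2893 - 2 = 2891$)
$\frac{P}{11744} - \frac{47454}{7567} = \frac{2891}{11744} - \frac{47454}{7567} = - \frac{535423579}{88866848}$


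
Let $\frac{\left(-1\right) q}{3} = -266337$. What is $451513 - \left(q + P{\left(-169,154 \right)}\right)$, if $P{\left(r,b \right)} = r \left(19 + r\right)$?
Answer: $-372848$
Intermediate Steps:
$q = 799011$ ($q = \left(-3\right) \left(-266337\right) = 799011$)
$451513 - \left(q + P{\left(-169,154 \right)}\right) = 451513 - \left(799011 - 169 \left(19 - 169\right)\right) = 451513 - \left(799011 - -25350\right) = 451513 - \left(799011 + 25350\right) = 451513 - 824361 = -372848$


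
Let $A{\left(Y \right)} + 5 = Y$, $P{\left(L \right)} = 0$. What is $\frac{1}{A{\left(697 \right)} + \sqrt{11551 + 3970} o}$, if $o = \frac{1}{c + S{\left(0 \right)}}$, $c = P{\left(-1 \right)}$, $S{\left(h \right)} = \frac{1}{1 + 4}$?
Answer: $\frac{692}{90839} - \frac{5 \sqrt{15521}}{90839} \approx 0.0007605$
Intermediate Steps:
$S{\left(h \right)} = \frac{1}{5}$
$A{\left(Y \right)} = -5 + Y$
$c = 0$
$o = 5$ ($o = \frac{1}{0 + \frac{1}{5}} = \frac{1}{\frac{1}{5}} = 5$)
$\frac{1}{A{\left(697 \right)} + \sqrt{11551 + 3970} o} = \frac{1}{\left(-5 + 697\right) + \sqrt{11551 + 3970} \cdot 5} = \frac{1}{692 + \sqrt{15521} \cdot 5} = \frac{1}{692 + 5 \sqrt{15521}}$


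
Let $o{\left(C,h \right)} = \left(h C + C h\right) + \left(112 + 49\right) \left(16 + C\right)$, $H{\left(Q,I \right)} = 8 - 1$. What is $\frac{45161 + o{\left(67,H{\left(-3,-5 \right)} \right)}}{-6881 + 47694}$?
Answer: $\frac{59462}{40813} \approx 1.4569$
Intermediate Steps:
$H{\left(Q,I \right)} = 7$ ($H{\left(Q,I \right)} = 8 - 1 = 7$)
$o{\left(C,h \right)} = 2576 + 161 C + 2 C h$ ($o{\left(C,h \right)} = \left(C h + C h\right) + 161 \left(16 + C\right) = 2 C h + \left(2576 + 161 C\right) = 2576 + 161 C + 2 C h$)
$\frac{45161 + o{\left(67,H{\left(-3,-5 \right)} \right)}}{-6881 + 47694} = \frac{45161 + \left(2576 + 161 \cdot 67 + 2 \cdot 67 \cdot 7\right)}{-6881 + 47694} = \frac{45161 + \left(2576 + 10787 + 938\right)}{40813} = \left(45161 + 14301\right) \frac{1}{40813} = 59462 \cdot \frac{1}{40813} = \frac{59462}{40813}$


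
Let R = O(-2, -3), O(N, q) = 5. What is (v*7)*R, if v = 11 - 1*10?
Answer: 35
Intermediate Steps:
R = 5
v = 1 (v = 11 - 10 = 1)
(v*7)*R = (1*7)*5 = 7*5 = 35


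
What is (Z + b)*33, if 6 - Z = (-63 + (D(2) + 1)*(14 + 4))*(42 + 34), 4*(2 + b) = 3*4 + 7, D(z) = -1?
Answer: 633171/4 ≈ 1.5829e+5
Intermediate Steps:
b = 11/4 (b = -2 + (3*4 + 7)/4 = -2 + (12 + 7)/4 = -2 + (1/4)*19 = -2 + 19/4 = 11/4 ≈ 2.7500)
Z = 4794 (Z = 6 - (-63 + (-1 + 1)*(14 + 4))*(42 + 34) = 6 - (-63 + 0*18)*76 = 6 - (-63 + 0)*76 = 6 - (-63)*76 = 6 - 1*(-4788) = 6 + 4788 = 4794)
(Z + b)*33 = (4794 + 11/4)*33 = (19187/4)*33 = 633171/4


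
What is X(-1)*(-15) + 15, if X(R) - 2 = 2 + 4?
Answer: -105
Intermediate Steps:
X(R) = 8 (X(R) = 2 + (2 + 4) = 2 + 6 = 8)
X(-1)*(-15) + 15 = 8*(-15) + 15 = -120 + 15 = -105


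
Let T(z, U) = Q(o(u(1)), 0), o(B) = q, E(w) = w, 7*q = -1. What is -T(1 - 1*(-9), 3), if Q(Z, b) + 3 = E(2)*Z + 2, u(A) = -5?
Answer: 9/7 ≈ 1.2857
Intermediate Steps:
q = -1/7 (q = (1/7)*(-1) = -1/7 ≈ -0.14286)
o(B) = -1/7
Q(Z, b) = -1 + 2*Z (Q(Z, b) = -3 + (2*Z + 2) = -3 + (2 + 2*Z) = -1 + 2*Z)
T(z, U) = -9/7 (T(z, U) = -1 + 2*(-1/7) = -1 - 2/7 = -9/7)
-T(1 - 1*(-9), 3) = -1*(-9/7) = 9/7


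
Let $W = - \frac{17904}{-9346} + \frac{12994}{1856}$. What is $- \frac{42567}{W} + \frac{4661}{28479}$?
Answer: $- \frac{68270946136055}{14301612699} \approx -4773.7$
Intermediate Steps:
$W = \frac{38667937}{4336544}$ ($W = \left(-17904\right) \left(- \frac{1}{9346}\right) + 12994 \cdot \frac{1}{1856} = \frac{8952}{4673} + \frac{6497}{928} = \frac{38667937}{4336544} \approx 8.9168$)
$- \frac{42567}{W} + \frac{4661}{28479} = - \frac{42567}{\frac{38667937}{4336544}} + \frac{4661}{28479} = \left(-42567\right) \frac{4336544}{38667937} + 4661 \cdot \frac{1}{28479} = - \frac{26370524064}{5523991} + \frac{4661}{28479} = - \frac{68270946136055}{14301612699}$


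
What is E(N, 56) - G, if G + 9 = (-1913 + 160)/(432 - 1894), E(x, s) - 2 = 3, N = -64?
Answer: 18715/1462 ≈ 12.801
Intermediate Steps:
E(x, s) = 5 (E(x, s) = 2 + 3 = 5)
G = -11405/1462 (G = -9 + (-1913 + 160)/(432 - 1894) = -9 - 1753/(-1462) = -9 - 1753*(-1/1462) = -9 + 1753/1462 = -11405/1462 ≈ -7.8010)
E(N, 56) - G = 5 - 1*(-11405/1462) = 5 + 11405/1462 = 18715/1462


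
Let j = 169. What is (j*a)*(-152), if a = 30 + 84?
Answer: -2928432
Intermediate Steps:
a = 114
(j*a)*(-152) = (169*114)*(-152) = 19266*(-152) = -2928432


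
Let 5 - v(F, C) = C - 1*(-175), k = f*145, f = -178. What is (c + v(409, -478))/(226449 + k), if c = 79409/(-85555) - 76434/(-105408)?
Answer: 462628141753/301566484323360 ≈ 0.0015341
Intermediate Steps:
k = -25810 (k = -178*145 = -25810)
v(F, C) = -170 - C (v(F, C) = 5 - (C - 1*(-175)) = 5 - (C + 175) = 5 - (175 + C) = 5 + (-175 - C) = -170 - C)
c = -305172167/1503030240 (c = 79409*(-1/85555) - 76434*(-1/105408) = -79409/85555 + 12739/17568 = -305172167/1503030240 ≈ -0.20304)
(c + v(409, -478))/(226449 + k) = (-305172167/1503030240 + (-170 - 1*(-478)))/(226449 - 25810) = (-305172167/1503030240 + (-170 + 478))/200639 = (-305172167/1503030240 + 308)*(1/200639) = (462628141753/1503030240)*(1/200639) = 462628141753/301566484323360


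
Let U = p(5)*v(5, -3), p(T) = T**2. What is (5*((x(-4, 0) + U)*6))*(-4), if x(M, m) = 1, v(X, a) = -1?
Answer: 2880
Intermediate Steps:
U = -25 (U = 5**2*(-1) = 25*(-1) = -25)
(5*((x(-4, 0) + U)*6))*(-4) = (5*((1 - 25)*6))*(-4) = (5*(-24*6))*(-4) = (5*(-144))*(-4) = -720*(-4) = 2880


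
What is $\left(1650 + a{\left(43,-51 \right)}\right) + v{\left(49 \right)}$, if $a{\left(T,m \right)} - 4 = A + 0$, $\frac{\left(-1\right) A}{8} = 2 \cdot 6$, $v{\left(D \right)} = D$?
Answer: $1607$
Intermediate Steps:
$A = -96$ ($A = - 8 \cdot 2 \cdot 6 = \left(-8\right) 12 = -96$)
$a{\left(T,m \right)} = -92$ ($a{\left(T,m \right)} = 4 + \left(-96 + 0\right) = 4 - 96 = -92$)
$\left(1650 + a{\left(43,-51 \right)}\right) + v{\left(49 \right)} = \left(1650 - 92\right) + 49 = 1558 + 49 = 1607$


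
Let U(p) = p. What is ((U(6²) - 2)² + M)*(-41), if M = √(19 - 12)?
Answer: -47396 - 41*√7 ≈ -47505.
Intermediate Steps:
M = √7 ≈ 2.6458
((U(6²) - 2)² + M)*(-41) = ((6² - 2)² + √7)*(-41) = ((36 - 2)² + √7)*(-41) = (34² + √7)*(-41) = (1156 + √7)*(-41) = -47396 - 41*√7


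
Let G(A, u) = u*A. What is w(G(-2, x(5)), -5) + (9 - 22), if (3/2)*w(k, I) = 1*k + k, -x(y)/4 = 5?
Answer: 121/3 ≈ 40.333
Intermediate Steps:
x(y) = -20 (x(y) = -4*5 = -20)
G(A, u) = A*u
w(k, I) = 4*k/3 (w(k, I) = 2*(1*k + k)/3 = 2*(k + k)/3 = 2*(2*k)/3 = 4*k/3)
w(G(-2, x(5)), -5) + (9 - 22) = 4*(-2*(-20))/3 + (9 - 22) = (4/3)*40 - 13 = 160/3 - 13 = 121/3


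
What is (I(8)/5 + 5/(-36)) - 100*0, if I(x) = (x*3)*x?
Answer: 6887/180 ≈ 38.261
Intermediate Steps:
I(x) = 3*x**2 (I(x) = (3*x)*x = 3*x**2)
(I(8)/5 + 5/(-36)) - 100*0 = ((3*8**2)/5 + 5/(-36)) - 100*0 = ((3*64)*(1/5) + 5*(-1/36)) + 0 = (192*(1/5) - 5/36) + 0 = (192/5 - 5/36) + 0 = 6887/180 + 0 = 6887/180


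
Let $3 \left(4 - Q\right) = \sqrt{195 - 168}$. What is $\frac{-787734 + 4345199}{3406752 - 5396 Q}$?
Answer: $\frac{752663542445}{716204689861} - \frac{4799020285 \sqrt{3}}{2864818759444} \approx 1.048$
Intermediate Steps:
$Q = 4 - \sqrt{3}$ ($Q = 4 - \frac{\sqrt{195 - 168}}{3} = 4 - \frac{\sqrt{27}}{3} = 4 - \frac{3 \sqrt{3}}{3} = 4 - \sqrt{3} \approx 2.2679$)
$\frac{-787734 + 4345199}{3406752 - 5396 Q} = \frac{-787734 + 4345199}{3406752 - 5396 \left(4 - \sqrt{3}\right)} = \frac{3557465}{3406752 - \left(21584 - 5396 \sqrt{3}\right)} = \frac{3557465}{3385168 + 5396 \sqrt{3}}$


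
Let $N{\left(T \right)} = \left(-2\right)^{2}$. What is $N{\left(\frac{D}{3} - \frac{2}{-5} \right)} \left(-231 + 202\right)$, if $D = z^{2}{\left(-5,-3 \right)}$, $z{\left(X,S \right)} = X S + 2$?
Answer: $-116$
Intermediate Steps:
$z{\left(X,S \right)} = 2 + S X$ ($z{\left(X,S \right)} = S X + 2 = 2 + S X$)
$D = 289$ ($D = \left(2 - -15\right)^{2} = \left(2 + 15\right)^{2} = 17^{2} = 289$)
$N{\left(T \right)} = 4$
$N{\left(\frac{D}{3} - \frac{2}{-5} \right)} \left(-231 + 202\right) = 4 \left(-231 + 202\right) = 4 \left(-29\right) = -116$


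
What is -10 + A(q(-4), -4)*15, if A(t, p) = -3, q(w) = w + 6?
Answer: -55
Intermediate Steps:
q(w) = 6 + w
-10 + A(q(-4), -4)*15 = -10 - 3*15 = -10 - 45 = -55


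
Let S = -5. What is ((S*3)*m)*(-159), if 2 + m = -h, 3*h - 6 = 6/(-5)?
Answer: -8586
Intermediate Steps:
h = 8/5 (h = 2 + (6/(-5))/3 = 2 + (6*(-⅕))/3 = 2 + (⅓)*(-6/5) = 2 - ⅖ = 8/5 ≈ 1.6000)
m = -18/5 (m = -2 - 1*8/5 = -2 - 8/5 = -18/5 ≈ -3.6000)
((S*3)*m)*(-159) = (-5*3*(-18/5))*(-159) = -15*(-18/5)*(-159) = 54*(-159) = -8586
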